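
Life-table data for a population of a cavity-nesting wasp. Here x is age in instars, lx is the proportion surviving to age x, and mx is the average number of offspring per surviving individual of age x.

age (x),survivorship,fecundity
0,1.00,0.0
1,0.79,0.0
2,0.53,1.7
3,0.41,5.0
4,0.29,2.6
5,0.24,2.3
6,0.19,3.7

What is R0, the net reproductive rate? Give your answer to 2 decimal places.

lx·mx by age: 0, 0, 0.901, 2.05, 0.754, 0.552, 0.703
R0 = Σ lx·mx = 4.96 → 4.96

4.96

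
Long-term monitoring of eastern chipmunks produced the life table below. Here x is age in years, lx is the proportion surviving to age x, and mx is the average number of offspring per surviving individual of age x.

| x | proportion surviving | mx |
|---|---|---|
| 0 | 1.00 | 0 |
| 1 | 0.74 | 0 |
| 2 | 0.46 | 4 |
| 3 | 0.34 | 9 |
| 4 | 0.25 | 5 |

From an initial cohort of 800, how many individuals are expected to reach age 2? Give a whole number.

Expected survivors = N0 · l_2 = 800 × 0.46 = 368 → 368

368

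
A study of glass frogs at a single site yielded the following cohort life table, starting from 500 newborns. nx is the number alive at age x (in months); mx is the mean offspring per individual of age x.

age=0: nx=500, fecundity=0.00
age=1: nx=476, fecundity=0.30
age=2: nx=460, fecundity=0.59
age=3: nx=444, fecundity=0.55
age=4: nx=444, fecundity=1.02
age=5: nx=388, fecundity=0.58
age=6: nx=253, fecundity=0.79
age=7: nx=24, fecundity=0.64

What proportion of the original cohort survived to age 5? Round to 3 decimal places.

0.776

l_5 = n_5/n_0 = 388/500 = 0.776 → 0.776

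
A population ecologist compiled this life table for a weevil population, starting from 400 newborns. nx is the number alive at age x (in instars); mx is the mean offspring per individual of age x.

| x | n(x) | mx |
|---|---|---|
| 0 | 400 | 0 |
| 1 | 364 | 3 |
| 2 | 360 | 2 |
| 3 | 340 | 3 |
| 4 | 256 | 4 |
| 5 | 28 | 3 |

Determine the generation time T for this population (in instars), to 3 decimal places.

lx = nx/n0 = nx/400: 1, 0.91, 0.9, 0.85, 0.64, 0.07
lx·mx: 0, 2.73, 1.8, 2.55, 2.56, 0.21 → R0 = 9.85
x·lx·mx: 0, 2.73, 3.6, 7.65, 10.24, 1.05 → Σ = 25.27
T = 25.27 / 9.85 = 2.565482… → 2.565

2.565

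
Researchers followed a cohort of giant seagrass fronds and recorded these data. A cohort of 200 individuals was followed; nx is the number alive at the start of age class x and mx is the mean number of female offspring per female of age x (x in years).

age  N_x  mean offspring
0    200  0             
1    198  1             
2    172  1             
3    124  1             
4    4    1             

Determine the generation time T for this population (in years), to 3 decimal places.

1.867

lx = nx/n0 = nx/200: 1, 0.99, 0.86, 0.62, 0.02
lx·mx: 0, 0.99, 0.86, 0.62, 0.02 → R0 = 2.49
x·lx·mx: 0, 0.99, 1.72, 1.86, 0.08 → Σ = 4.65
T = 4.65 / 2.49 = 1.86747… → 1.867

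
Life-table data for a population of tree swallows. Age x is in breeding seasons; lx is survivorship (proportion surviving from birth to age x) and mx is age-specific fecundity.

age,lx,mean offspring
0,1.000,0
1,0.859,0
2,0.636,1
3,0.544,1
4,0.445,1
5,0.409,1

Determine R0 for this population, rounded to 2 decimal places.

lx·mx by age: 0, 0, 0.636, 0.544, 0.445, 0.409
R0 = Σ lx·mx = 2.034 → 2.03

2.03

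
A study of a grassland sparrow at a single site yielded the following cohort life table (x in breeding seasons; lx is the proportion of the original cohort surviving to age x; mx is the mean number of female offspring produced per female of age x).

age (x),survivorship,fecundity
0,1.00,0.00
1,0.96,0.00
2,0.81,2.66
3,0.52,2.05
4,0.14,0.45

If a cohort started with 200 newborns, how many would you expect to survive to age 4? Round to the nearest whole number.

Expected survivors = N0 · l_4 = 200 × 0.14 = 28 → 28

28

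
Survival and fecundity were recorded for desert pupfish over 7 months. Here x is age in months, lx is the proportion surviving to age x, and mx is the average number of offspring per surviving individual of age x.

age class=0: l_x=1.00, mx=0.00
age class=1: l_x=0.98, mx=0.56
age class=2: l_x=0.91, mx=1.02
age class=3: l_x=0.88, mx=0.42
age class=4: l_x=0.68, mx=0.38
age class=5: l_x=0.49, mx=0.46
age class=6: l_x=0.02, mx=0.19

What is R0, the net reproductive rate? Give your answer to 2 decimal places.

2.33

lx·mx by age: 0, 0.5488, 0.9282, 0.3696, 0.2584, 0.2254, 0.0038
R0 = Σ lx·mx = 2.3342 → 2.33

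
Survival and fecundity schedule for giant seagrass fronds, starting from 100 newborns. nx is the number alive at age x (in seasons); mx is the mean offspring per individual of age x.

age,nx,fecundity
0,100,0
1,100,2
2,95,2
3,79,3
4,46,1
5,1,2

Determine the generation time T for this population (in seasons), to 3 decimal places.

lx = nx/n0 = nx/100: 1, 1, 0.95, 0.79, 0.46, 0.01
lx·mx: 0, 2, 1.9, 2.37, 0.46, 0.02 → R0 = 6.75
x·lx·mx: 0, 2, 3.8, 7.11, 1.84, 0.1 → Σ = 14.85
T = 14.85 / 6.75 = 2.2 → 2.200

2.200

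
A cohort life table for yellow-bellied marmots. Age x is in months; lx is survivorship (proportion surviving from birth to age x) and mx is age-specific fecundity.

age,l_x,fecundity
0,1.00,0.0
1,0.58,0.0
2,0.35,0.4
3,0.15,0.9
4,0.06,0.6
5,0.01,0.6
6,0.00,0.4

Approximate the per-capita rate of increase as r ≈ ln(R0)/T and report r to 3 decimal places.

-0.424

R0 = Σ lx·mx = 0 + 0 + 0.14 + 0.135 + 0.036 + 0.006 + 0 = 0.317
Σ x·lx·mx = 0.859; T = 0.859/0.317 = 2.70978…
r ≈ ln(R0)/T = ln(0.317)/2.70978… = -0.42397… → -0.424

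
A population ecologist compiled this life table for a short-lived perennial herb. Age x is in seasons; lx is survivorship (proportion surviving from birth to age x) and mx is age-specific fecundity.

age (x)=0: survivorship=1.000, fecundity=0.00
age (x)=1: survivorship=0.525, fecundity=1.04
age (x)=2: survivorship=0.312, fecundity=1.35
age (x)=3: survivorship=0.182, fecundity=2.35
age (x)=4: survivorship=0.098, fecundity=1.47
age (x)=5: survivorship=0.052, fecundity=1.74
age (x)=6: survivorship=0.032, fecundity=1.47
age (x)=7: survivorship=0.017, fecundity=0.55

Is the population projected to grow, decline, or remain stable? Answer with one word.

R0 = Σ lx·mx = 0 + 0.546 + 0.4212 + 0.4277 + 0.14406 + 0.09048 + 0.04704 + 0.00935 = 1.68583
R0 > 1, so the population is growing.

growing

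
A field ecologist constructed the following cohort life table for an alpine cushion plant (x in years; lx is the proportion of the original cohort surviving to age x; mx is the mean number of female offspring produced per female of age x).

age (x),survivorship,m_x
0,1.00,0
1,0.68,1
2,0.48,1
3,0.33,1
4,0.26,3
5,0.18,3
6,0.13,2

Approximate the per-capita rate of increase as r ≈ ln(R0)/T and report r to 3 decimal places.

0.344

R0 = Σ lx·mx = 0 + 0.68 + 0.48 + 0.33 + 0.78 + 0.54 + 0.26 = 3.07
Σ x·lx·mx = 10.01; T = 10.01/3.07 = 3.26059…
r ≈ ln(R0)/T = ln(3.07)/3.26059… = 0.34401… → 0.344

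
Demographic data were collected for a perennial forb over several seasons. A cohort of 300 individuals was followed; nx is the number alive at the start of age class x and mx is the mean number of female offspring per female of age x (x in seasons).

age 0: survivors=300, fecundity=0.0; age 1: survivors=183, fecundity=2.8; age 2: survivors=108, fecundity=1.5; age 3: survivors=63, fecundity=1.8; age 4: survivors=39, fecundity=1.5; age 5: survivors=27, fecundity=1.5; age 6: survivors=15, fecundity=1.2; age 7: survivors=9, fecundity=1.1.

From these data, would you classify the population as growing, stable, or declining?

growing

lx = nx/n0 = nx/300: 1, 0.61, 0.36, 0.21, 0.13, 0.09, 0.05, 0.03
R0 = Σ lx·mx = 0 + 1.708 + 0.54 + 0.378 + 0.195 + 0.135 + 0.06 + 0.033 = 3.049
R0 > 1, so the population is growing.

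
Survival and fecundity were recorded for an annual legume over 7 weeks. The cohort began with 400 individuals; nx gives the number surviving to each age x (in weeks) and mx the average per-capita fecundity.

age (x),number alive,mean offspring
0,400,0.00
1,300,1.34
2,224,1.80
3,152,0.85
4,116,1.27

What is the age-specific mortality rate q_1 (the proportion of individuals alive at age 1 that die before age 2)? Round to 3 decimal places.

0.253

lx = nx/n0 = nx/400: 1, 0.75, 0.56, 0.38, 0.29
q_1 = (l_1 − l_2) / l_1 = (0.75 − 0.56) / 0.75
     = 0.19 / 0.75 = 0.253333… → 0.253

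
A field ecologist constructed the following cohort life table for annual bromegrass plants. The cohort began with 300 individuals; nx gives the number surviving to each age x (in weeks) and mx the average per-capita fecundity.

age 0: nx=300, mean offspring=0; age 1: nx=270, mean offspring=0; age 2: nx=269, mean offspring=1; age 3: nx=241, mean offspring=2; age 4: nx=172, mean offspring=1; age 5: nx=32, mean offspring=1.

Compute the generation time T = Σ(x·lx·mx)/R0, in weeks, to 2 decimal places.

2.97

lx = nx/n0 = nx/300: 1, 0.9, 0.89667…, 0.80333…, 0.57333…, 0.10667…
lx·mx: 0, 0, 0.896667…, 1.606667…, 0.573333…, 0.106667… → R0 = 3.183333…
x·lx·mx: 0, 0, 1.793333…, 4.82…, 2.293333…, 0.533333… → Σ = 9.44…
T = 9.44… / 3.183333… = 2.965445… → 2.97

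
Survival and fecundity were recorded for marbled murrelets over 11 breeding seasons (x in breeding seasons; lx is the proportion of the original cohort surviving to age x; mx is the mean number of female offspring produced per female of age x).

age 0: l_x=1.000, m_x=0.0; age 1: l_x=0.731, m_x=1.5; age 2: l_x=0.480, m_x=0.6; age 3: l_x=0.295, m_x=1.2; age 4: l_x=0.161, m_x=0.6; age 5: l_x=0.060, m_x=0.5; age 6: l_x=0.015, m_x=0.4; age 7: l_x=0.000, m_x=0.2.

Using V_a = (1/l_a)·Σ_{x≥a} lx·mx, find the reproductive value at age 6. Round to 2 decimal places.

0.40

lx·mx for x ≥ 6: 0.006, 0 → sum = 0.006
V_6 = 0.006 / l_6 = 0.006 / 0.015 = 0.4 → 0.40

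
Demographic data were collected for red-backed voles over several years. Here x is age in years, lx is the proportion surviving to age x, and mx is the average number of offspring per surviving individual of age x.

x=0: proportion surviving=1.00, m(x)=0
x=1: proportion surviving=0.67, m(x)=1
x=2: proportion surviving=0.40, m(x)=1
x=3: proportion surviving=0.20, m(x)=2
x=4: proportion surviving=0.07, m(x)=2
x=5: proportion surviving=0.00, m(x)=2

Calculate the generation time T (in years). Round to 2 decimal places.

2.01

lx·mx: 0, 0.67, 0.4, 0.4, 0.14, 0 → R0 = 1.61
x·lx·mx: 0, 0.67, 0.8, 1.2, 0.56, 0 → Σ = 3.23
T = 3.23 / 1.61 = 2.006211… → 2.01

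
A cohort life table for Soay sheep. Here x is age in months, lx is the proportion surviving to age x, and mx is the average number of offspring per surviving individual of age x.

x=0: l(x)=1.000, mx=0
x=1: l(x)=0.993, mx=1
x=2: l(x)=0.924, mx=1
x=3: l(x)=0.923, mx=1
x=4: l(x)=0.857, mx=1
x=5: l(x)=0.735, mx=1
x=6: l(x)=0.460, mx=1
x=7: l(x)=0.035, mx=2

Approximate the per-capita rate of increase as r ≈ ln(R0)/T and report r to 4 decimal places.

0.4979

R0 = Σ lx·mx = 0 + 0.993 + 0.924 + 0.923 + 0.857 + 0.735 + 0.46 + 0.07 = 4.962
Σ x·lx·mx = 15.963; T = 15.963/4.962 = 3.21705…
r ≈ ln(R0)/T = ln(4.962)/3.21705… = 0.497912… → 0.4979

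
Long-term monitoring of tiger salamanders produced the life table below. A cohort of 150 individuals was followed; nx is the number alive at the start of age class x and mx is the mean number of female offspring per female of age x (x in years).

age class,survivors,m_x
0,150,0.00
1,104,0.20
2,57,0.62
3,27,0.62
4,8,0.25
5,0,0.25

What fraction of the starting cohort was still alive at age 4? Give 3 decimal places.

0.053

l_4 = n_4/n_0 = 8/150 = 0.053333… → 0.053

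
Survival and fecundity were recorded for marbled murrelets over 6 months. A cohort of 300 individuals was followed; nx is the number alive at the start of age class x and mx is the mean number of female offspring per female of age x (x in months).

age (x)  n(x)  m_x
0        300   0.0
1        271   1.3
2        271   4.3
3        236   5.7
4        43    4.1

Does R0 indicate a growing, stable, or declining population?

growing

lx = nx/n0 = nx/300: 1, 0.90333…, 0.90333…, 0.78667…, 0.14333…
R0 = Σ lx·mx = 0 + 1.174333… + 3.884333… + 4.484… + 0.587667… = 10.130333…
R0 > 1, so the population is growing.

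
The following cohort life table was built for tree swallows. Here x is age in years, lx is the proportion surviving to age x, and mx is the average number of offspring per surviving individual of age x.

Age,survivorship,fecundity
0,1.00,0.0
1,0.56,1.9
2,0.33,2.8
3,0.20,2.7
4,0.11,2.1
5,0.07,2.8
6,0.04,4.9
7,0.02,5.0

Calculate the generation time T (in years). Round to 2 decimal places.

lx·mx: 0, 1.064, 0.924, 0.54, 0.231, 0.196, 0.196, 0.1 → R0 = 3.251
x·lx·mx: 0, 1.064, 1.848, 1.62, 0.924, 0.98, 1.176, 0.7 → Σ = 8.312
T = 8.312 / 3.251 = 2.556752… → 2.56

2.56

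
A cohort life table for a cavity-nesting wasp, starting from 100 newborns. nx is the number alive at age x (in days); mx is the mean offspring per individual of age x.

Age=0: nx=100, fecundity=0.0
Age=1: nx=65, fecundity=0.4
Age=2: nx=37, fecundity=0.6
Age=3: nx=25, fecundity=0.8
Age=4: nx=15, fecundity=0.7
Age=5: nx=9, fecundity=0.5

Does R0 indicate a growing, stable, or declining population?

declining

lx = nx/n0 = nx/100: 1, 0.65, 0.37, 0.25, 0.15, 0.09
R0 = Σ lx·mx = 0 + 0.26 + 0.222 + 0.2 + 0.105 + 0.045 = 0.832
R0 < 1, so the population is declining.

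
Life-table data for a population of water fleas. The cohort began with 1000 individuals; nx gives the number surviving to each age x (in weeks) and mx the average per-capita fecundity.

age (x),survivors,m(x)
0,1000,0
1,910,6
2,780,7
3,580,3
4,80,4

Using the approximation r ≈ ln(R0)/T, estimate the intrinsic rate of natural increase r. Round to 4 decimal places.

1.4542

lx = nx/n0 = nx/1000: 1, 0.91, 0.78, 0.58, 0.08
R0 = Σ lx·mx = 0 + 5.46 + 5.46 + 1.74 + 0.32 = 12.98
Σ x·lx·mx = 22.88; T = 22.88/12.98 = 1.76271…
r ≈ ln(R0)/T = ln(12.98)/1.76271… = 1.454242… → 1.4542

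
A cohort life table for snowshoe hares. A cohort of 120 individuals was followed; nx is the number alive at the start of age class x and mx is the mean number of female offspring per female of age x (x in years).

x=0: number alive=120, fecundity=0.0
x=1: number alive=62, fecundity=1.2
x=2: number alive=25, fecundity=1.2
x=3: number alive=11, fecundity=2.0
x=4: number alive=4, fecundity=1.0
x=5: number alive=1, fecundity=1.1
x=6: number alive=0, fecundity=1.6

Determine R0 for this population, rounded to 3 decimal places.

lx = nx/n0 = nx/120: 1, 0.51667…, 0.20833…, 0.09167…, 0.03333…, 0.00833…, 0
lx·mx by age: 0, 0.62…, 0.25…, 0.183333…, 0.033333…, 0.009167…, 0
R0 = Σ lx·mx = 1.095833… → 1.096

1.096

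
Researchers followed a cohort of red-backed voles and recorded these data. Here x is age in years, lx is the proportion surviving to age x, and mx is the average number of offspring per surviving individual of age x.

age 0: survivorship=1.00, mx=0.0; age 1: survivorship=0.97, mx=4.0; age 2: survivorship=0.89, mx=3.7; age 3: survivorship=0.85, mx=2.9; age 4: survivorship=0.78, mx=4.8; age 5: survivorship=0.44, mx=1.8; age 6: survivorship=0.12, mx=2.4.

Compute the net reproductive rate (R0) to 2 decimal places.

lx·mx by age: 0, 3.88, 3.293, 2.465, 3.744, 0.792, 0.288
R0 = Σ lx·mx = 14.462 → 14.46

14.46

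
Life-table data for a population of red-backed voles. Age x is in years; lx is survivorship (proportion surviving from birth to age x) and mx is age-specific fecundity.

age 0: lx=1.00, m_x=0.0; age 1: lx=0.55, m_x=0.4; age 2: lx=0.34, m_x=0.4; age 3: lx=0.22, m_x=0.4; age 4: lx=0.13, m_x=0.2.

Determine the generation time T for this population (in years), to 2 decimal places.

1.83

lx·mx: 0, 0.22, 0.136, 0.088, 0.026 → R0 = 0.47
x·lx·mx: 0, 0.22, 0.272, 0.264, 0.104 → Σ = 0.86
T = 0.86 / 0.47 = 1.829787… → 1.83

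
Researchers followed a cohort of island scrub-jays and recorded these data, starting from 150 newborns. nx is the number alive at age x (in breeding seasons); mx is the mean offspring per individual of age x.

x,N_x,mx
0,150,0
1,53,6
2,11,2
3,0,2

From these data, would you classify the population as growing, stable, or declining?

lx = nx/n0 = nx/150: 1, 0.35333…, 0.07333…, 0
R0 = Σ lx·mx = 0 + 2.12… + 0.146667… + 0 = 2.266667…
R0 > 1, so the population is growing.

growing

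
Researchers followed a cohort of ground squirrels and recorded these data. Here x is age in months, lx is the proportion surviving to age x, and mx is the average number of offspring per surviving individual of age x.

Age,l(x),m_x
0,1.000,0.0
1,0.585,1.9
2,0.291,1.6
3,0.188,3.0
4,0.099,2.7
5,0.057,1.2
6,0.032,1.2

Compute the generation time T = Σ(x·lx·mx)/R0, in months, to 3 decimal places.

2.138

lx·mx: 0, 1.1115, 0.4656, 0.564, 0.2673, 0.0684, 0.0384 → R0 = 2.5152
x·lx·mx: 0, 1.1115, 0.9312, 1.692, 1.0692, 0.342, 0.2304 → Σ = 5.3763
T = 5.3763 / 2.5152 = 2.137524… → 2.138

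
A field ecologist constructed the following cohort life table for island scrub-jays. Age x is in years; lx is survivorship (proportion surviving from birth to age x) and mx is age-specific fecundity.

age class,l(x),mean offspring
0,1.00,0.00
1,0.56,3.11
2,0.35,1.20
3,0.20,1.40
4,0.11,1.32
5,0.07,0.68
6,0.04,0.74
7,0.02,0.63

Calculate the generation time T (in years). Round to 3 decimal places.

lx·mx: 0, 1.7416, 0.42, 0.28, 0.1452, 0.0476, 0.0296, 0.0126 → R0 = 2.6766
x·lx·mx: 0, 1.7416, 0.84, 0.84, 0.5808, 0.238, 0.1776, 0.0882 → Σ = 4.5062
T = 4.5062 / 2.6766 = 1.683554… → 1.684

1.684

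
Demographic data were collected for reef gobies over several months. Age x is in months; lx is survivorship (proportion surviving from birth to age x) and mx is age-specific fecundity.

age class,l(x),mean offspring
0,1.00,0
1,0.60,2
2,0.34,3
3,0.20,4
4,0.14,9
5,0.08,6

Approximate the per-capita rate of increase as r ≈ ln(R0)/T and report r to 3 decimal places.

R0 = Σ lx·mx = 0 + 1.2 + 1.02 + 0.8 + 1.26 + 0.48 = 4.76
Σ x·lx·mx = 13.08; T = 13.08/4.76 = 2.7479…
r ≈ ln(R0)/T = ln(4.76)/2.7479… = 0.5678… → 0.568

0.568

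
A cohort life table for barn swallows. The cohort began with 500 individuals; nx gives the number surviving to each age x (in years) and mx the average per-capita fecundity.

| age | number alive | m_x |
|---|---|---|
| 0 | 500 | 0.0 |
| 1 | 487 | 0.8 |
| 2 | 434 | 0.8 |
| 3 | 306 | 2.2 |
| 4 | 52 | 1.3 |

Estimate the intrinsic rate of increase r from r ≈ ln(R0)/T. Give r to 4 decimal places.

lx = nx/n0 = nx/500: 1, 0.974, 0.868, 0.612, 0.104
R0 = Σ lx·mx = 0 + 0.7792 + 0.6944 + 1.3464 + 0.1352 = 2.9552
Σ x·lx·mx = 6.748; T = 6.748/2.9552 = 2.28343…
r ≈ ln(R0)/T = ln(2.9552)/2.28343… = 0.474534… → 0.4745

0.4745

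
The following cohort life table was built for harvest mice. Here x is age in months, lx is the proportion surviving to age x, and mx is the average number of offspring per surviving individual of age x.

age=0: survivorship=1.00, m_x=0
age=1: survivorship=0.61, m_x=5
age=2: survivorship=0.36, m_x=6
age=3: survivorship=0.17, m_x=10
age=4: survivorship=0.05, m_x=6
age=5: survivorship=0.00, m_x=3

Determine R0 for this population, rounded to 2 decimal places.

lx·mx by age: 0, 3.05, 2.16, 1.7, 0.3, 0
R0 = Σ lx·mx = 7.21 → 7.21

7.21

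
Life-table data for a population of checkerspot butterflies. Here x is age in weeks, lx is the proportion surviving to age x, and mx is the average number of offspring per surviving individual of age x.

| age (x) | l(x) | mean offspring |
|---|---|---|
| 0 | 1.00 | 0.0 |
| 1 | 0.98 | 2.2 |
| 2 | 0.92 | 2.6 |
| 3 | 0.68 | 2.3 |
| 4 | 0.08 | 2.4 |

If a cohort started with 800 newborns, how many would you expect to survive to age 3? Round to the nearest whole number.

544

Expected survivors = N0 · l_3 = 800 × 0.68 = 544 → 544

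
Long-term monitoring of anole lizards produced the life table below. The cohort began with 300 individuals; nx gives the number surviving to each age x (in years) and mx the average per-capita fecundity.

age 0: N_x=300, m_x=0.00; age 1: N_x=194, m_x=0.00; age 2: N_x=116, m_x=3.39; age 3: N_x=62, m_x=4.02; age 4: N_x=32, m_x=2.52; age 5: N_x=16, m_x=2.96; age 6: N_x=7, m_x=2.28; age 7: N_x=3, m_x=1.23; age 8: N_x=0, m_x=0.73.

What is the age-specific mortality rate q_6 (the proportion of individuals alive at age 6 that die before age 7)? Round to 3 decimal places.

lx = nx/n0 = nx/300: 1, 0.64667…, 0.38667…, 0.20667…, 0.10667…, 0.05333…, 0.02333…, 0.01, 0
q_6 = (l_6 − l_7) / l_6 = (0.023333… − 0.01) / 0.023333…
     = 0.013333… / 0.023333… = 0.571429… → 0.571

0.571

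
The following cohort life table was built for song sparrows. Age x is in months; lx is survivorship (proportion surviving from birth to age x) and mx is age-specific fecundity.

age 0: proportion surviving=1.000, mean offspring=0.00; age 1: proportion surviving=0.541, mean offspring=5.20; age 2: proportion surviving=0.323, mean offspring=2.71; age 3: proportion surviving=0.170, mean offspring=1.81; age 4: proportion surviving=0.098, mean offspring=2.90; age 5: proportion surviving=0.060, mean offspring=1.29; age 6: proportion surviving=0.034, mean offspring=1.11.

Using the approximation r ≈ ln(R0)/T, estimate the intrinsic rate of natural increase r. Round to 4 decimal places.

0.8993

R0 = Σ lx·mx = 0 + 2.8132 + 0.87533 + 0.3077 + 0.2842 + 0.0774 + 0.03774 = 4.39557
Σ x·lx·mx = 7.2372; T = 7.2372/4.39557 = 1.64648…
r ≈ ln(R0)/T = ln(4.39557)/1.64648… = 0.899252… → 0.8993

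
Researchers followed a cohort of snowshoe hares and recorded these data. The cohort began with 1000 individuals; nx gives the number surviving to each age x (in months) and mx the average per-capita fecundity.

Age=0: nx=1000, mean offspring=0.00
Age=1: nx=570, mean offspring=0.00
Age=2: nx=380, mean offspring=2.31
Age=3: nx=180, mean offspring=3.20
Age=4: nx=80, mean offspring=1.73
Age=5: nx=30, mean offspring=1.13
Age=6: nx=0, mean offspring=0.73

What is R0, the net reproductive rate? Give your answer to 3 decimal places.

1.626

lx = nx/n0 = nx/1000: 1, 0.57, 0.38, 0.18, 0.08, 0.03, 0
lx·mx by age: 0, 0, 0.8778, 0.576, 0.1384, 0.0339, 0
R0 = Σ lx·mx = 1.6261 → 1.626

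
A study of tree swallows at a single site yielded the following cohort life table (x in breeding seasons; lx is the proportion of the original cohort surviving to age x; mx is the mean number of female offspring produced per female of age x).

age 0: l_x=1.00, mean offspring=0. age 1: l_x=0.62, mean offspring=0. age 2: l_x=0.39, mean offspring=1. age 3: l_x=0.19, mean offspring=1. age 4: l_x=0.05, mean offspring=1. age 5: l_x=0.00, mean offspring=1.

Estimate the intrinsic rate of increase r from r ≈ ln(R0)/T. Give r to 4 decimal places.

R0 = Σ lx·mx = 0 + 0 + 0.39 + 0.19 + 0.05 + 0 = 0.63
Σ x·lx·mx = 1.55; T = 1.55/0.63 = 2.46032…
r ≈ ln(R0)/T = ln(0.63)/2.46032… = -0.187795… → -0.1878

-0.1878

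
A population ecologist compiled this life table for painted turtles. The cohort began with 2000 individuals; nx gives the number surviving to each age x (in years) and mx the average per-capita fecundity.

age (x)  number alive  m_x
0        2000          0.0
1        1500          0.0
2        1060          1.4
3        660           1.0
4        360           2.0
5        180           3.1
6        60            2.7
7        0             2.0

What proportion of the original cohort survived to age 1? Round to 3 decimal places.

0.750

l_1 = n_1/n_0 = 1500/2000 = 0.75 → 0.750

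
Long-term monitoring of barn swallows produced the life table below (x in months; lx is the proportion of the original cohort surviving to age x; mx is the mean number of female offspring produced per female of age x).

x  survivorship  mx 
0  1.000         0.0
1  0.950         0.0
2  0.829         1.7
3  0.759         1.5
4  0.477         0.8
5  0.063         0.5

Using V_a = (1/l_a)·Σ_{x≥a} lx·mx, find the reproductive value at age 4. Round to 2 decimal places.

lx·mx for x ≥ 4: 0.3816, 0.0315 → sum = 0.4131
V_4 = 0.4131 / l_4 = 0.4131 / 0.477 = 0.866038… → 0.87

0.87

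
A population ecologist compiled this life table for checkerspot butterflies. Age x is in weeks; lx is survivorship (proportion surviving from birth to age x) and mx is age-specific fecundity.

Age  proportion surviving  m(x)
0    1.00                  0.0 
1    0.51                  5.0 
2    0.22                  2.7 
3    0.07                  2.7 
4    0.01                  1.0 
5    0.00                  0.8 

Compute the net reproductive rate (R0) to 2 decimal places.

lx·mx by age: 0, 2.55, 0.594, 0.189, 0.01, 0
R0 = Σ lx·mx = 3.343 → 3.34

3.34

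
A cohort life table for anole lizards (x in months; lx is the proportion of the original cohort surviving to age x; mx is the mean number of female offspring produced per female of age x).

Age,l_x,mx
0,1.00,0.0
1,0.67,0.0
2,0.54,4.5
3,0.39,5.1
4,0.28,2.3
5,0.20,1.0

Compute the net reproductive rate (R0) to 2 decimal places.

lx·mx by age: 0, 0, 2.43, 1.989, 0.644, 0.2
R0 = Σ lx·mx = 5.263 → 5.26

5.26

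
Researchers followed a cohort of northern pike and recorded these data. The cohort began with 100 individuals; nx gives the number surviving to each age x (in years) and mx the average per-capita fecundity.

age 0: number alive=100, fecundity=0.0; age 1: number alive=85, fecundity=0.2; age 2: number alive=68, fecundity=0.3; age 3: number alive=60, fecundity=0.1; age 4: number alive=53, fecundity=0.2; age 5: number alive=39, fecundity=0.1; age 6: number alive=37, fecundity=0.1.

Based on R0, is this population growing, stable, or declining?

declining

lx = nx/n0 = nx/100: 1, 0.85, 0.68, 0.6, 0.53, 0.39, 0.37
R0 = Σ lx·mx = 0 + 0.17 + 0.204 + 0.06 + 0.106 + 0.039 + 0.037 = 0.616
R0 < 1, so the population is declining.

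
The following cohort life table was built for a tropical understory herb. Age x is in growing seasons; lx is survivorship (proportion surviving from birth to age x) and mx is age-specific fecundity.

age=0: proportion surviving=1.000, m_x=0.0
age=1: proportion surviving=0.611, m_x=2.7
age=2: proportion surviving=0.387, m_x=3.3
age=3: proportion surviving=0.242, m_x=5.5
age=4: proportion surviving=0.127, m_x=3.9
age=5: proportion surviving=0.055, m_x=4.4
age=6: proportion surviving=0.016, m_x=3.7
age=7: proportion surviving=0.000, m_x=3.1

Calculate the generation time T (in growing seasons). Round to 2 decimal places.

2.32

lx·mx: 0, 1.6497, 1.2771, 1.331, 0.4953, 0.242, 0.0592, 0 → R0 = 5.0543
x·lx·mx: 0, 1.6497, 2.5542, 3.993, 1.9812, 1.21, 0.3552, 0 → Σ = 11.7433
T = 11.7433 / 5.0543 = 2.323428… → 2.32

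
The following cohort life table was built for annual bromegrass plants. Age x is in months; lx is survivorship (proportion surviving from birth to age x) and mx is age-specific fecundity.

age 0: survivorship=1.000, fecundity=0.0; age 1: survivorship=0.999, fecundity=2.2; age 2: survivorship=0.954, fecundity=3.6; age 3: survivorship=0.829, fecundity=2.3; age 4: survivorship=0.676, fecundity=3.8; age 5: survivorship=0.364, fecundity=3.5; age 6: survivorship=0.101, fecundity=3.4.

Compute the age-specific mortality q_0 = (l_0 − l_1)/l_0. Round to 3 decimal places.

0.001

q_0 = (l_0 − l_1) / l_0 = (1 − 0.999) / 1
     = 0.001 / 1 = 0.001 → 0.001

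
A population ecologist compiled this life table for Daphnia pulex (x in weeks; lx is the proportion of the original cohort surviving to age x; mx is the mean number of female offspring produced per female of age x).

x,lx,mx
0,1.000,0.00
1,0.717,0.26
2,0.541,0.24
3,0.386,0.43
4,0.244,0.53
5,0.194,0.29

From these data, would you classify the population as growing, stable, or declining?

declining

R0 = Σ lx·mx = 0 + 0.18642 + 0.12984 + 0.16598 + 0.12932 + 0.05626 = 0.66782
R0 < 1, so the population is declining.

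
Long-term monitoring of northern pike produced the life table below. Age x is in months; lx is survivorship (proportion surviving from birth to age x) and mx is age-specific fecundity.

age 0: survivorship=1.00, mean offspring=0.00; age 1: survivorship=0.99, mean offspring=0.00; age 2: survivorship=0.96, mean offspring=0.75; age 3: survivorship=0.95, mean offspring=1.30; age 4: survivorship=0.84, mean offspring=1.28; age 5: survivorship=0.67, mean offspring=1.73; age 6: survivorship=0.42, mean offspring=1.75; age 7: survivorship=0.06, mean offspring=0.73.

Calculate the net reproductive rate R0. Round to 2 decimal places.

4.97

lx·mx by age: 0, 0, 0.72, 1.235, 1.0752, 1.1591, 0.735, 0.0438
R0 = Σ lx·mx = 4.9681 → 4.97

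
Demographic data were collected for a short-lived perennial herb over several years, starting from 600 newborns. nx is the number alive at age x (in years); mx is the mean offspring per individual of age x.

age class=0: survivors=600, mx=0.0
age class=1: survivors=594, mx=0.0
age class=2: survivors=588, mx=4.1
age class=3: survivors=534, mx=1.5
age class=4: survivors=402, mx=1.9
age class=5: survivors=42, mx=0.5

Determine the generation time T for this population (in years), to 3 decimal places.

2.598

lx = nx/n0 = nx/600: 1, 0.99, 0.98, 0.89, 0.67, 0.07
lx·mx: 0, 0, 4.018, 1.335, 1.273, 0.035 → R0 = 6.661
x·lx·mx: 0, 0, 8.036, 4.005, 5.092, 0.175 → Σ = 17.308
T = 17.308 / 6.661 = 2.598409… → 2.598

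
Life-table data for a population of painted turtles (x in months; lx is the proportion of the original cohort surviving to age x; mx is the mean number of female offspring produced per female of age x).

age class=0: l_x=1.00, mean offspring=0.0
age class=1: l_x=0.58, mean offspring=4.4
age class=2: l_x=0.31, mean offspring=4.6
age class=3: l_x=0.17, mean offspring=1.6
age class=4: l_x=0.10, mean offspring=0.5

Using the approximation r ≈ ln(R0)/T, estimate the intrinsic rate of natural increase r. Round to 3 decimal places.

0.977

R0 = Σ lx·mx = 0 + 2.552 + 1.426 + 0.272 + 0.05 = 4.3
Σ x·lx·mx = 6.42; T = 6.42/4.3 = 1.49302…
r ≈ ln(R0)/T = ln(4.3)/1.49302… = 0.97695… → 0.977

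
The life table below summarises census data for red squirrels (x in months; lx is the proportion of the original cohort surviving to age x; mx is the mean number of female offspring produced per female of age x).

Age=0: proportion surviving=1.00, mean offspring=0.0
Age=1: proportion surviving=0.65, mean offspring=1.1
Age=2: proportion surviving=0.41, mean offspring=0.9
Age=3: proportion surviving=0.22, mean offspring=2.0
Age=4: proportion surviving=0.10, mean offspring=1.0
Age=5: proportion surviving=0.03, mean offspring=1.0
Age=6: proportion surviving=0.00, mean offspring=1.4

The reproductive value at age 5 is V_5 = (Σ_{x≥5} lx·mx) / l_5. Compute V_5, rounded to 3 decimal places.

1.000

lx·mx for x ≥ 5: 0.03, 0 → sum = 0.03
V_5 = 0.03 / l_5 = 0.03 / 0.03 = 1 → 1.000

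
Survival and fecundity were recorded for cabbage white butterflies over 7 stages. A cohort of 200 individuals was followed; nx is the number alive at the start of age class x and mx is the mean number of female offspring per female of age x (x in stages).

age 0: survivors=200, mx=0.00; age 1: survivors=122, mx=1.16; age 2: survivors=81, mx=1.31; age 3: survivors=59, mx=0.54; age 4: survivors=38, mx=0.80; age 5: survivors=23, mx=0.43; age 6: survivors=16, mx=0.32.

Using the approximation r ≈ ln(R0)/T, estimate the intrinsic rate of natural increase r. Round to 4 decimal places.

lx = nx/n0 = nx/200: 1, 0.61, 0.405, 0.295, 0.19, 0.115, 0.08
R0 = Σ lx·mx = 0 + 0.7076 + 0.53055 + 0.1593 + 0.152 + 0.04945 + 0.0256 = 1.6245
Σ x·lx·mx = 3.25545; T = 3.25545/1.6245 = 2.00397…
r ≈ ln(R0)/T = ln(1.6245)/2.00397… = 0.242119… → 0.2421

0.2421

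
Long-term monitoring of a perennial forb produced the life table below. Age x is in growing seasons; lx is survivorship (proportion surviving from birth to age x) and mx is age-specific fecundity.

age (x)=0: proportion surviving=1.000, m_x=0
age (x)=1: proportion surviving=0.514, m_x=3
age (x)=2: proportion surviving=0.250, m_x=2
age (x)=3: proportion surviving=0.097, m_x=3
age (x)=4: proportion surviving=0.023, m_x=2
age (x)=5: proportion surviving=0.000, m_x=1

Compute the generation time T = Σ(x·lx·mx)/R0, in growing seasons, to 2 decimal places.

1.51

lx·mx: 0, 1.542, 0.5, 0.291, 0.046, 0 → R0 = 2.379
x·lx·mx: 0, 1.542, 1, 0.873, 0.184, 0 → Σ = 3.599
T = 3.599 / 2.379 = 1.512821… → 1.51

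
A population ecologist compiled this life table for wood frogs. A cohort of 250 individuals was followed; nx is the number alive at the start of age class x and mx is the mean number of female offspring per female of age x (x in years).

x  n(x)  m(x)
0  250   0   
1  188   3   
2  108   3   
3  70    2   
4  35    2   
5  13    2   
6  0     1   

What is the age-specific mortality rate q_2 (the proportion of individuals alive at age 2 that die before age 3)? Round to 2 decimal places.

0.35

lx = nx/n0 = nx/250: 1, 0.752, 0.432, 0.28, 0.14, 0.052, 0
q_2 = (l_2 − l_3) / l_2 = (0.432 − 0.28) / 0.432
     = 0.152 / 0.432 = 0.351852… → 0.35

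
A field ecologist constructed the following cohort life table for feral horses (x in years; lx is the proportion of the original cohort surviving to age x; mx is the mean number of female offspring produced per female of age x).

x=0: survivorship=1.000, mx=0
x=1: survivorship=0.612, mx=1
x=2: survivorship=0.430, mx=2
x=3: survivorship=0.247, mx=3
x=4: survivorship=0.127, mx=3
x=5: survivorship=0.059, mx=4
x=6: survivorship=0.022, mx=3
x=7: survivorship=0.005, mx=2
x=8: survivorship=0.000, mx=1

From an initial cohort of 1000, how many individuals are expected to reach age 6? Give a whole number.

Expected survivors = N0 · l_6 = 1000 × 0.022 = 22 → 22

22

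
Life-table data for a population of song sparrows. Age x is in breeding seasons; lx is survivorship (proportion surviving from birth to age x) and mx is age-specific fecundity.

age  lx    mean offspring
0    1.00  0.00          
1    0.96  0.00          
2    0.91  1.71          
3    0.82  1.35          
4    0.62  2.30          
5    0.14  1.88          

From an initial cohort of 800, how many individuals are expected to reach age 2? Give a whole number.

728

Expected survivors = N0 · l_2 = 800 × 0.91 = 728 → 728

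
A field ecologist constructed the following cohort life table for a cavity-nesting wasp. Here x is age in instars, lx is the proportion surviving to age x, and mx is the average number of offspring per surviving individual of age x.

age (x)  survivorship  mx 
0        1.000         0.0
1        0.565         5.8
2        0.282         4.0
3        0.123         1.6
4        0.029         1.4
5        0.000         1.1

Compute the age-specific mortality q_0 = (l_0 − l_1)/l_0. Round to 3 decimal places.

0.435

q_0 = (l_0 − l_1) / l_0 = (1 − 0.565) / 1
     = 0.435 / 1 = 0.435 → 0.435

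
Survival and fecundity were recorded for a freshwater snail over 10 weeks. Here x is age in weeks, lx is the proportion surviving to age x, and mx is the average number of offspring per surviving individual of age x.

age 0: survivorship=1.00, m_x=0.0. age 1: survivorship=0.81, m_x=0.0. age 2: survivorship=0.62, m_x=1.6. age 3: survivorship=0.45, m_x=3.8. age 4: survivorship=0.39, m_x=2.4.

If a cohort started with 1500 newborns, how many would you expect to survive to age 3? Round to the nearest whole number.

675

Expected survivors = N0 · l_3 = 1500 × 0.45 = 675 → 675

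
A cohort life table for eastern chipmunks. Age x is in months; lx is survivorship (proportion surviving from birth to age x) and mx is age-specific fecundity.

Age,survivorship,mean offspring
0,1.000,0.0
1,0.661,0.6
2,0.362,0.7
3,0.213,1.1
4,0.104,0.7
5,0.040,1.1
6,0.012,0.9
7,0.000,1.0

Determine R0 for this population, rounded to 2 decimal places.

1.01

lx·mx by age: 0, 0.3966, 0.2534, 0.2343, 0.0728, 0.044, 0.0108, 0
R0 = Σ lx·mx = 1.0119 → 1.01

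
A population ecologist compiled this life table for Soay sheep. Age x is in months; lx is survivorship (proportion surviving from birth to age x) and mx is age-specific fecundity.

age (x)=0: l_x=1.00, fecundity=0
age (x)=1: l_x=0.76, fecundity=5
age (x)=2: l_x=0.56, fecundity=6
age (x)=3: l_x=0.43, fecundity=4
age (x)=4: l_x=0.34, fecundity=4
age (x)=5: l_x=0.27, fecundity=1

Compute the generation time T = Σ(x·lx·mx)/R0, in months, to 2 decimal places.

2.14

lx·mx: 0, 3.8, 3.36, 1.72, 1.36, 0.27 → R0 = 10.51
x·lx·mx: 0, 3.8, 6.72, 5.16, 5.44, 1.35 → Σ = 22.47
T = 22.47 / 10.51 = 2.137964… → 2.14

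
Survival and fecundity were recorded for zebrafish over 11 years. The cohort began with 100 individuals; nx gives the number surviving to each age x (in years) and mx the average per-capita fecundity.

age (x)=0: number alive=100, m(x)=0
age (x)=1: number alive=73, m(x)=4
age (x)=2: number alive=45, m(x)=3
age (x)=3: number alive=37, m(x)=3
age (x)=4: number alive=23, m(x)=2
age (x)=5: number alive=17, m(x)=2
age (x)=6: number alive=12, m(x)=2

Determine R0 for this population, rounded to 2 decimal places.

lx = nx/n0 = nx/100: 1, 0.73, 0.45, 0.37, 0.23, 0.17, 0.12
lx·mx by age: 0, 2.92, 1.35, 1.11, 0.46, 0.34, 0.24
R0 = Σ lx·mx = 6.42 → 6.42

6.42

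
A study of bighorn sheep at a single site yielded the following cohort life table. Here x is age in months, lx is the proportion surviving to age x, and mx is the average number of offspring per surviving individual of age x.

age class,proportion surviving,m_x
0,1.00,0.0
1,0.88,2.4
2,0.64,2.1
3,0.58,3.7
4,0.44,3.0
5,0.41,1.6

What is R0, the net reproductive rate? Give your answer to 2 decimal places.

lx·mx by age: 0, 2.112, 1.344, 2.146, 1.32, 0.656
R0 = Σ lx·mx = 7.578 → 7.58

7.58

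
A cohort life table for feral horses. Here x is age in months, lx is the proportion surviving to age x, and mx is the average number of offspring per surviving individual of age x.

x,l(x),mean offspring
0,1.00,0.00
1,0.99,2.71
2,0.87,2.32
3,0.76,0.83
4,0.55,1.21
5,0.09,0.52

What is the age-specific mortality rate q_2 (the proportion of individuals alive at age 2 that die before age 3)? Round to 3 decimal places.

q_2 = (l_2 − l_3) / l_2 = (0.87 − 0.76) / 0.87
     = 0.11 / 0.87 = 0.126437… → 0.126

0.126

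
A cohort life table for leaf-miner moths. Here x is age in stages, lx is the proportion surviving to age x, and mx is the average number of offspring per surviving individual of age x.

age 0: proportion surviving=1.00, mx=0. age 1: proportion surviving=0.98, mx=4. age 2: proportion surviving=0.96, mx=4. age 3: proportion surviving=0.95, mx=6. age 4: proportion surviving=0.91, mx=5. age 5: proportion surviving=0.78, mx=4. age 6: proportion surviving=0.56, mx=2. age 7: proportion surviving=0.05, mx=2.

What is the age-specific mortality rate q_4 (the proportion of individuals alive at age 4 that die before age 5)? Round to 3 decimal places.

q_4 = (l_4 − l_5) / l_4 = (0.91 − 0.78) / 0.91
     = 0.13 / 0.91 = 0.142857… → 0.143

0.143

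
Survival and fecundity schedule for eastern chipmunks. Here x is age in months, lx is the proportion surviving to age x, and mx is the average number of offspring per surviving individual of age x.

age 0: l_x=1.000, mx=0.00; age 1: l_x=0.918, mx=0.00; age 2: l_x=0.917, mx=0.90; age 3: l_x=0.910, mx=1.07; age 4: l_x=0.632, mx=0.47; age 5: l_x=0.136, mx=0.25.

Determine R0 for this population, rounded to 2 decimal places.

2.13

lx·mx by age: 0, 0, 0.8253, 0.9737, 0.29704, 0.034
R0 = Σ lx·mx = 2.13004 → 2.13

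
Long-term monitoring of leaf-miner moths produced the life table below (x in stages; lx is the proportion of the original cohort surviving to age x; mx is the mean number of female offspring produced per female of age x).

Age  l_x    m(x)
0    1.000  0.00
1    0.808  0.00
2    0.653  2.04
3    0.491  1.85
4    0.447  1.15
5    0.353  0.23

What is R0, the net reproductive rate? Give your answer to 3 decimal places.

lx·mx by age: 0, 0, 1.33212, 0.90835, 0.51405, 0.08119
R0 = Σ lx·mx = 2.83571 → 2.836

2.836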